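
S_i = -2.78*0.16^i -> [-2.78, -0.44, -0.07, -0.01, -0.0]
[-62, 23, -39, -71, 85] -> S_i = Random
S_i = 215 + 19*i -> [215, 234, 253, 272, 291]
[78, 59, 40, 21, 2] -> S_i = 78 + -19*i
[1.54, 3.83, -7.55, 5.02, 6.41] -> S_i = Random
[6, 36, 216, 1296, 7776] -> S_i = 6*6^i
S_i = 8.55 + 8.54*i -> [8.55, 17.09, 25.63, 34.17, 42.71]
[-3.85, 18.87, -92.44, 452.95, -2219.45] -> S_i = -3.85*(-4.90)^i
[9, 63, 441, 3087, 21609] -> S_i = 9*7^i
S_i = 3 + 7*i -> [3, 10, 17, 24, 31]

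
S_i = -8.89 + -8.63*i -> [-8.89, -17.52, -26.15, -34.78, -43.41]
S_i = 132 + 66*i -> [132, 198, 264, 330, 396]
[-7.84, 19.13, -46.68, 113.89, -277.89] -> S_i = -7.84*(-2.44)^i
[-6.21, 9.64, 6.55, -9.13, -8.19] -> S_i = Random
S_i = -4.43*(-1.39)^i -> [-4.43, 6.16, -8.56, 11.9, -16.54]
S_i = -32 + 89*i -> [-32, 57, 146, 235, 324]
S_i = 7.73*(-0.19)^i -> [7.73, -1.47, 0.28, -0.05, 0.01]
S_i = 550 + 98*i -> [550, 648, 746, 844, 942]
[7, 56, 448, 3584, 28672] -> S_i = 7*8^i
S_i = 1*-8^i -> [1, -8, 64, -512, 4096]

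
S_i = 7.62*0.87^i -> [7.62, 6.63, 5.77, 5.02, 4.37]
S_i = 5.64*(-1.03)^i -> [5.64, -5.81, 5.98, -6.16, 6.35]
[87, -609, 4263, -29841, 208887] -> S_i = 87*-7^i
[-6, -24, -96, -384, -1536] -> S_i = -6*4^i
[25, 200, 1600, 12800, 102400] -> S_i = 25*8^i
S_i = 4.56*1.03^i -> [4.56, 4.7, 4.84, 4.98, 5.13]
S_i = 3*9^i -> [3, 27, 243, 2187, 19683]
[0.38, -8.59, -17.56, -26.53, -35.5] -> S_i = 0.38 + -8.97*i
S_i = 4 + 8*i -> [4, 12, 20, 28, 36]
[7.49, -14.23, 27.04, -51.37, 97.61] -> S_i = 7.49*(-1.90)^i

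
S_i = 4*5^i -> [4, 20, 100, 500, 2500]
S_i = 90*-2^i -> [90, -180, 360, -720, 1440]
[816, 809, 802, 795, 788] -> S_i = 816 + -7*i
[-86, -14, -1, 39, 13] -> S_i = Random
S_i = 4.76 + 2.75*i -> [4.76, 7.51, 10.26, 13.01, 15.76]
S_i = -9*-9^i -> [-9, 81, -729, 6561, -59049]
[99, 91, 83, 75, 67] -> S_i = 99 + -8*i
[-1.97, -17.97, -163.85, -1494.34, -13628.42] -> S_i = -1.97*9.12^i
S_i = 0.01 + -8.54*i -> [0.01, -8.53, -17.07, -25.61, -34.15]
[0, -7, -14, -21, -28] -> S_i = 0 + -7*i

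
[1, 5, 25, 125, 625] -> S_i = 1*5^i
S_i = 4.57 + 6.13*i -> [4.57, 10.7, 16.83, 22.96, 29.09]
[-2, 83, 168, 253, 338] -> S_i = -2 + 85*i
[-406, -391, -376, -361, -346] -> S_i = -406 + 15*i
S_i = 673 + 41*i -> [673, 714, 755, 796, 837]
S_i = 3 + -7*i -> [3, -4, -11, -18, -25]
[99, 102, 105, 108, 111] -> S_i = 99 + 3*i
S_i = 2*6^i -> [2, 12, 72, 432, 2592]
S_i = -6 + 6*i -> [-6, 0, 6, 12, 18]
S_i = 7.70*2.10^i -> [7.7, 16.17, 33.96, 71.31, 149.75]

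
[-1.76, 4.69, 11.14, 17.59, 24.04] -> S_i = -1.76 + 6.45*i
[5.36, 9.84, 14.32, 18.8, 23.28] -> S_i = 5.36 + 4.48*i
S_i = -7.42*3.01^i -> [-7.42, -22.33, -67.23, -202.35, -609.07]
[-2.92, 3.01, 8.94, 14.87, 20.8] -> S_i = -2.92 + 5.93*i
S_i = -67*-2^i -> [-67, 134, -268, 536, -1072]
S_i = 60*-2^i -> [60, -120, 240, -480, 960]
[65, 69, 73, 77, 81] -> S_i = 65 + 4*i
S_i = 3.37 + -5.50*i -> [3.37, -2.13, -7.63, -13.13, -18.63]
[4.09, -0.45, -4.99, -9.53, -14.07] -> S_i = 4.09 + -4.54*i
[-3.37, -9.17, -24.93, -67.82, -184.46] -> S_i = -3.37*2.72^i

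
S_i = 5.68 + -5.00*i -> [5.68, 0.68, -4.32, -9.32, -14.32]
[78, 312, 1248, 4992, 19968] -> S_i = 78*4^i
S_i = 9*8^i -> [9, 72, 576, 4608, 36864]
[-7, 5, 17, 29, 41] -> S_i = -7 + 12*i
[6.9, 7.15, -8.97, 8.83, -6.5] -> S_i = Random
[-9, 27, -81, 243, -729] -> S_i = -9*-3^i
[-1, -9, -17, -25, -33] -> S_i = -1 + -8*i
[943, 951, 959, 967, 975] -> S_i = 943 + 8*i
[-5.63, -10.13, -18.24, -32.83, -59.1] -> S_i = -5.63*1.80^i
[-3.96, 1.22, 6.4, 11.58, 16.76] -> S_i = -3.96 + 5.18*i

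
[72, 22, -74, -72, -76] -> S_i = Random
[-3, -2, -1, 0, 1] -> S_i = -3 + 1*i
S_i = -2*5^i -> [-2, -10, -50, -250, -1250]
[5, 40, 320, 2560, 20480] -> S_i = 5*8^i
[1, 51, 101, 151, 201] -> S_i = 1 + 50*i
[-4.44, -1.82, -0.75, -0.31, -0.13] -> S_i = -4.44*0.41^i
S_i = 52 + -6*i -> [52, 46, 40, 34, 28]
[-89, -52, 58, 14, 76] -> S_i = Random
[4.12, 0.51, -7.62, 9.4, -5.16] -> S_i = Random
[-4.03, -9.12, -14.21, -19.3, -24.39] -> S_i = -4.03 + -5.09*i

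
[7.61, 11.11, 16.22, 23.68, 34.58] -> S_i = 7.61*1.46^i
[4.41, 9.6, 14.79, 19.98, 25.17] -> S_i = 4.41 + 5.19*i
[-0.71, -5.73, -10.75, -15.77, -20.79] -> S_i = -0.71 + -5.02*i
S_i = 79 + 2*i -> [79, 81, 83, 85, 87]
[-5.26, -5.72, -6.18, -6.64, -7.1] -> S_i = -5.26 + -0.46*i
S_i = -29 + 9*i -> [-29, -20, -11, -2, 7]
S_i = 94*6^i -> [94, 564, 3384, 20304, 121824]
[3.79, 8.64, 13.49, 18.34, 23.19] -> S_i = 3.79 + 4.85*i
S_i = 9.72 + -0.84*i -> [9.72, 8.88, 8.04, 7.2, 6.36]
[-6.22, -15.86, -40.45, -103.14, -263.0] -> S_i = -6.22*2.55^i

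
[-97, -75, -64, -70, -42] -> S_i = Random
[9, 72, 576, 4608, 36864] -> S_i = 9*8^i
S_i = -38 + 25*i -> [-38, -13, 12, 37, 62]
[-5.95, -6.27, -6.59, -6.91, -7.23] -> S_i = -5.95 + -0.32*i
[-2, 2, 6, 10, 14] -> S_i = -2 + 4*i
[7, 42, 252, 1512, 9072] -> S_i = 7*6^i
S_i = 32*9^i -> [32, 288, 2592, 23328, 209952]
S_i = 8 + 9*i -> [8, 17, 26, 35, 44]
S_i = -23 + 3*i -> [-23, -20, -17, -14, -11]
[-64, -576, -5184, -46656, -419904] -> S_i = -64*9^i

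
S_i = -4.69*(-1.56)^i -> [-4.69, 7.32, -11.41, 17.81, -27.78]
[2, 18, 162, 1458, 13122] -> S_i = 2*9^i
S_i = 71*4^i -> [71, 284, 1136, 4544, 18176]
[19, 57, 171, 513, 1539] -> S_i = 19*3^i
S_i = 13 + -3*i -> [13, 10, 7, 4, 1]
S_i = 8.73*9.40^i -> [8.73, 82.06, 771.38, 7251.0, 68159.38]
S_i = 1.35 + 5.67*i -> [1.35, 7.02, 12.69, 18.36, 24.03]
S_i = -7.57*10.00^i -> [-7.57, -75.7, -757.0, -7570.0, -75700.0]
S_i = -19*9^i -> [-19, -171, -1539, -13851, -124659]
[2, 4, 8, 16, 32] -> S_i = 2*2^i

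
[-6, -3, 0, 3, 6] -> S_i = -6 + 3*i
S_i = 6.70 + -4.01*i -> [6.7, 2.69, -1.32, -5.33, -9.34]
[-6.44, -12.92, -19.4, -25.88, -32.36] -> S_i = -6.44 + -6.48*i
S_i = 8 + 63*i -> [8, 71, 134, 197, 260]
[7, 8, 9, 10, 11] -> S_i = 7 + 1*i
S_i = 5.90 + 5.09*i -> [5.9, 10.99, 16.08, 21.17, 26.26]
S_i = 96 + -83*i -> [96, 13, -70, -153, -236]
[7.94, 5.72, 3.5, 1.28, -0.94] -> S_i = 7.94 + -2.22*i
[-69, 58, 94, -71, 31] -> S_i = Random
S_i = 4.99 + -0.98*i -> [4.99, 4.01, 3.03, 2.05, 1.07]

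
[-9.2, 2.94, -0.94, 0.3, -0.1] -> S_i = -9.20*(-0.32)^i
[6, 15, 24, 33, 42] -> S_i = 6 + 9*i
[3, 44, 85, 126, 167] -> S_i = 3 + 41*i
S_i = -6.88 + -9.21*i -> [-6.88, -16.09, -25.3, -34.51, -43.72]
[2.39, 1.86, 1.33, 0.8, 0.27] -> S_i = 2.39 + -0.53*i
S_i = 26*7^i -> [26, 182, 1274, 8918, 62426]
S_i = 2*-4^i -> [2, -8, 32, -128, 512]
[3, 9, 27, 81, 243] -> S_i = 3*3^i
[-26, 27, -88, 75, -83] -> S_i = Random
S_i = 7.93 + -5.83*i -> [7.93, 2.1, -3.73, -9.56, -15.39]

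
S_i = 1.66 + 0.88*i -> [1.66, 2.54, 3.42, 4.3, 5.18]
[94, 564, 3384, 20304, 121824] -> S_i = 94*6^i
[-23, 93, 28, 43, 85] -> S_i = Random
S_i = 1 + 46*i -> [1, 47, 93, 139, 185]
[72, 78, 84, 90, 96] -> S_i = 72 + 6*i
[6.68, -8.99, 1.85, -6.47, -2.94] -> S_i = Random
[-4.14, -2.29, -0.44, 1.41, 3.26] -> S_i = -4.14 + 1.85*i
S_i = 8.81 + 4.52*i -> [8.81, 13.33, 17.85, 22.37, 26.89]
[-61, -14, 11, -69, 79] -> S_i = Random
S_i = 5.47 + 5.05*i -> [5.47, 10.52, 15.57, 20.62, 25.67]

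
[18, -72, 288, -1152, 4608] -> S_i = 18*-4^i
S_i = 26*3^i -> [26, 78, 234, 702, 2106]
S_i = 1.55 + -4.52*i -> [1.55, -2.97, -7.49, -12.01, -16.53]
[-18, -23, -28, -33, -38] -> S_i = -18 + -5*i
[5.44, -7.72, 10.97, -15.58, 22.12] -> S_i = 5.44*(-1.42)^i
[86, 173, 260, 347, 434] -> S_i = 86 + 87*i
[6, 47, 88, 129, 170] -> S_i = 6 + 41*i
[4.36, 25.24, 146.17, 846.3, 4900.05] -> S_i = 4.36*5.79^i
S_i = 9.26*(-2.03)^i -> [9.26, -18.8, 38.16, -77.46, 157.25]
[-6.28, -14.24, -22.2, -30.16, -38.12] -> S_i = -6.28 + -7.96*i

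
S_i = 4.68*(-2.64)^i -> [4.68, -12.36, 32.62, -86.11, 227.33]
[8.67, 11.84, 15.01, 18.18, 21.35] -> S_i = 8.67 + 3.17*i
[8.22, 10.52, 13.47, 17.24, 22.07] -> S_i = 8.22*1.28^i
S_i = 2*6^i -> [2, 12, 72, 432, 2592]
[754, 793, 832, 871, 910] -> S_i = 754 + 39*i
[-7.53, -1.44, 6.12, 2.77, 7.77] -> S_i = Random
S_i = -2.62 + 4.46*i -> [-2.62, 1.84, 6.3, 10.76, 15.22]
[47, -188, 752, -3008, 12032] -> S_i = 47*-4^i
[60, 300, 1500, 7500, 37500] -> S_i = 60*5^i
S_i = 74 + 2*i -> [74, 76, 78, 80, 82]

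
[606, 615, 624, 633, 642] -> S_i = 606 + 9*i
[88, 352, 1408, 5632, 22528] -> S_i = 88*4^i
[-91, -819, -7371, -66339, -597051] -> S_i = -91*9^i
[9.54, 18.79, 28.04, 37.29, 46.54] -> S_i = 9.54 + 9.25*i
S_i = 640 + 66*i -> [640, 706, 772, 838, 904]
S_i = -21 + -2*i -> [-21, -23, -25, -27, -29]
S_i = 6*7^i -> [6, 42, 294, 2058, 14406]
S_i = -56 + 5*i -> [-56, -51, -46, -41, -36]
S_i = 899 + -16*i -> [899, 883, 867, 851, 835]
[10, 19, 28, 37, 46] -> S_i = 10 + 9*i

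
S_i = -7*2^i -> [-7, -14, -28, -56, -112]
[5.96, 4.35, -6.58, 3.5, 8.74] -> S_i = Random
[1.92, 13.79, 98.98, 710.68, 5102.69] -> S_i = 1.92*7.18^i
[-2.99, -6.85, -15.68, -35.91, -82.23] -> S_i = -2.99*2.29^i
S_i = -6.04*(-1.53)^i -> [-6.04, 9.24, -14.14, 21.63, -33.1]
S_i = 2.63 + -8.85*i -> [2.63, -6.22, -15.07, -23.92, -32.77]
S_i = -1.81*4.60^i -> [-1.81, -8.33, -38.3, -176.18, -810.42]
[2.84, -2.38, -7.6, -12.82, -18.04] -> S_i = 2.84 + -5.22*i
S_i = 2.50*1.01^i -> [2.5, 2.52, 2.55, 2.58, 2.6]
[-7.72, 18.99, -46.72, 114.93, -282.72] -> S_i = -7.72*(-2.46)^i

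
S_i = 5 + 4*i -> [5, 9, 13, 17, 21]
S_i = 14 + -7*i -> [14, 7, 0, -7, -14]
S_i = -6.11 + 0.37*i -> [-6.11, -5.74, -5.37, -5.0, -4.63]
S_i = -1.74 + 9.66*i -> [-1.74, 7.92, 17.58, 27.24, 36.9]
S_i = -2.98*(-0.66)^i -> [-2.98, 1.97, -1.3, 0.86, -0.57]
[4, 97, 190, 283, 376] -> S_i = 4 + 93*i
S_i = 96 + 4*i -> [96, 100, 104, 108, 112]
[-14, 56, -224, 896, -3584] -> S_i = -14*-4^i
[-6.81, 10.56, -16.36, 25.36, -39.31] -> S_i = -6.81*(-1.55)^i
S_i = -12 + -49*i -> [-12, -61, -110, -159, -208]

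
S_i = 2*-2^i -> [2, -4, 8, -16, 32]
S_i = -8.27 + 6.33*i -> [-8.27, -1.94, 4.39, 10.72, 17.05]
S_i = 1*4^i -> [1, 4, 16, 64, 256]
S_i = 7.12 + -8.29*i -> [7.12, -1.17, -9.46, -17.75, -26.04]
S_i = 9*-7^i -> [9, -63, 441, -3087, 21609]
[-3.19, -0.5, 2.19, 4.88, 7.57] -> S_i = -3.19 + 2.69*i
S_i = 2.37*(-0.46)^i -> [2.37, -1.09, 0.5, -0.23, 0.11]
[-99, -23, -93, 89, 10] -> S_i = Random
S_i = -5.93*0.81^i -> [-5.93, -4.8, -3.89, -3.15, -2.55]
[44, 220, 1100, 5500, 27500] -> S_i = 44*5^i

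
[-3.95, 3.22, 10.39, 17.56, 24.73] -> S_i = -3.95 + 7.17*i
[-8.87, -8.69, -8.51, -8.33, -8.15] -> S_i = -8.87 + 0.18*i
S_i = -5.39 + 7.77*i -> [-5.39, 2.38, 10.15, 17.92, 25.69]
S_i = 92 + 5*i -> [92, 97, 102, 107, 112]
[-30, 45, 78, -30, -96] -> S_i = Random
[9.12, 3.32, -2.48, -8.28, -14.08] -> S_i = 9.12 + -5.80*i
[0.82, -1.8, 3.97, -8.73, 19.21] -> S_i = 0.82*(-2.20)^i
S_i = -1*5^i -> [-1, -5, -25, -125, -625]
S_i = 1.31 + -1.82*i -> [1.31, -0.51, -2.33, -4.15, -5.97]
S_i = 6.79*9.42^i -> [6.79, 63.96, 602.52, 5675.74, 53465.47]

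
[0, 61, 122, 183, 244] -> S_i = 0 + 61*i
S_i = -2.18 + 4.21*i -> [-2.18, 2.03, 6.24, 10.45, 14.66]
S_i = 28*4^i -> [28, 112, 448, 1792, 7168]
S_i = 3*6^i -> [3, 18, 108, 648, 3888]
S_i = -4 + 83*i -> [-4, 79, 162, 245, 328]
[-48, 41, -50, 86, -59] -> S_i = Random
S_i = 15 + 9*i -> [15, 24, 33, 42, 51]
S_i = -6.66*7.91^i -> [-6.66, -52.68, -416.7, -3296.13, -26072.35]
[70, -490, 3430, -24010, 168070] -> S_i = 70*-7^i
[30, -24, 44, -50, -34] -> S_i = Random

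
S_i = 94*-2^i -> [94, -188, 376, -752, 1504]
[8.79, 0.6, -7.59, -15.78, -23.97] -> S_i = 8.79 + -8.19*i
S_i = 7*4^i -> [7, 28, 112, 448, 1792]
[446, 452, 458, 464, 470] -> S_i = 446 + 6*i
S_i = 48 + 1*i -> [48, 49, 50, 51, 52]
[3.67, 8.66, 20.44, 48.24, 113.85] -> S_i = 3.67*2.36^i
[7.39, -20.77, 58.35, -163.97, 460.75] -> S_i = 7.39*(-2.81)^i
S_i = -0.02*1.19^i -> [-0.02, -0.02, -0.03, -0.03, -0.04]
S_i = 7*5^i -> [7, 35, 175, 875, 4375]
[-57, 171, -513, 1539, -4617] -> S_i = -57*-3^i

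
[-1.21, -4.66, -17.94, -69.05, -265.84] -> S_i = -1.21*3.85^i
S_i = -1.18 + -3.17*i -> [-1.18, -4.35, -7.52, -10.69, -13.86]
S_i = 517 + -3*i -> [517, 514, 511, 508, 505]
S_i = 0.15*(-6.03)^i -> [0.15, -0.9, 5.45, -32.89, 198.32]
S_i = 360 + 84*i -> [360, 444, 528, 612, 696]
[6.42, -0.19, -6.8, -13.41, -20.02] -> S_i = 6.42 + -6.61*i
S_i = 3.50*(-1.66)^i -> [3.5, -5.81, 9.64, -16.01, 26.58]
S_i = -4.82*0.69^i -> [-4.82, -3.33, -2.29, -1.58, -1.09]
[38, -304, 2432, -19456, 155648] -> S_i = 38*-8^i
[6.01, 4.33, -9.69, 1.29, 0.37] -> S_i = Random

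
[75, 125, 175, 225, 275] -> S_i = 75 + 50*i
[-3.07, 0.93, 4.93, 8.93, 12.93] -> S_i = -3.07 + 4.00*i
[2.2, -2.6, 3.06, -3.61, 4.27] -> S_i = 2.20*(-1.18)^i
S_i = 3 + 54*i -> [3, 57, 111, 165, 219]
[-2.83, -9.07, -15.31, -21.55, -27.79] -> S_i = -2.83 + -6.24*i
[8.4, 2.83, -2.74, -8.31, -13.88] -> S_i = 8.40 + -5.57*i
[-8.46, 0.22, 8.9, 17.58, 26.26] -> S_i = -8.46 + 8.68*i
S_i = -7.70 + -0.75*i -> [-7.7, -8.45, -9.2, -9.95, -10.7]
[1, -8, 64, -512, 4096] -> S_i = 1*-8^i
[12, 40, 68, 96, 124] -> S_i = 12 + 28*i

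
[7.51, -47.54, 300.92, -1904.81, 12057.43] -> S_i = 7.51*(-6.33)^i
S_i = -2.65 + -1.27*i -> [-2.65, -3.92, -5.19, -6.46, -7.73]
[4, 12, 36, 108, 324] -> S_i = 4*3^i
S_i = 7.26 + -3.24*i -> [7.26, 4.02, 0.78, -2.46, -5.7]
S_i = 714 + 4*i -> [714, 718, 722, 726, 730]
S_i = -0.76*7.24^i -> [-0.76, -5.5, -39.84, -288.42, -2088.18]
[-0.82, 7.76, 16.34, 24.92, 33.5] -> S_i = -0.82 + 8.58*i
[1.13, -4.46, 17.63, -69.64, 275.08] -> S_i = 1.13*(-3.95)^i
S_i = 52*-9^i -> [52, -468, 4212, -37908, 341172]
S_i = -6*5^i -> [-6, -30, -150, -750, -3750]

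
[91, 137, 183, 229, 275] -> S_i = 91 + 46*i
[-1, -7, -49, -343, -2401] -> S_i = -1*7^i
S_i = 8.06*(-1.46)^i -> [8.06, -11.77, 17.18, -25.08, 36.62]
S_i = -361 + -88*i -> [-361, -449, -537, -625, -713]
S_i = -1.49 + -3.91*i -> [-1.49, -5.4, -9.31, -13.22, -17.13]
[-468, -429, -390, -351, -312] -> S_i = -468 + 39*i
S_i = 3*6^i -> [3, 18, 108, 648, 3888]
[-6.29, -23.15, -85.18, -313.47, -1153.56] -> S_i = -6.29*3.68^i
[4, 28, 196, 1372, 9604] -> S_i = 4*7^i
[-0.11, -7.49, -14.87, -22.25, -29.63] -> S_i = -0.11 + -7.38*i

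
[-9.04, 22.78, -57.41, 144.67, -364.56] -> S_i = -9.04*(-2.52)^i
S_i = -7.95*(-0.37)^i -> [-7.95, 2.94, -1.09, 0.4, -0.15]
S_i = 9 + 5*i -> [9, 14, 19, 24, 29]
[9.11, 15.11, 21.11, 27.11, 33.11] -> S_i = 9.11 + 6.00*i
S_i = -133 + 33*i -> [-133, -100, -67, -34, -1]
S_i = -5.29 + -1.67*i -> [-5.29, -6.96, -8.63, -10.3, -11.97]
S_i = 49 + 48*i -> [49, 97, 145, 193, 241]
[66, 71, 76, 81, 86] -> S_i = 66 + 5*i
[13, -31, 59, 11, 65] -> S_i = Random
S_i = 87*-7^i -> [87, -609, 4263, -29841, 208887]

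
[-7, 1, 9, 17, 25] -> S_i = -7 + 8*i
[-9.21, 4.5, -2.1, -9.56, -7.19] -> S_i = Random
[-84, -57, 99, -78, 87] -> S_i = Random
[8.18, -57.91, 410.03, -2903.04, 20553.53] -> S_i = 8.18*(-7.08)^i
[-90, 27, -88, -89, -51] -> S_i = Random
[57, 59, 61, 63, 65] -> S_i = 57 + 2*i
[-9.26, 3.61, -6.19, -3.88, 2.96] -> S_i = Random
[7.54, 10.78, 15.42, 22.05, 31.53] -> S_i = 7.54*1.43^i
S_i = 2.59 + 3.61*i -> [2.59, 6.2, 9.81, 13.42, 17.03]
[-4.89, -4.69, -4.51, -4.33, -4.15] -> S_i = -4.89*0.96^i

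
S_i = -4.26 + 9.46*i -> [-4.26, 5.2, 14.66, 24.12, 33.58]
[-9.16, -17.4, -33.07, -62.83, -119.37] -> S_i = -9.16*1.90^i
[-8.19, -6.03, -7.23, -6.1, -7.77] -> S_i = Random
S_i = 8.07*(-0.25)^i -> [8.07, -2.02, 0.5, -0.13, 0.03]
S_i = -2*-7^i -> [-2, 14, -98, 686, -4802]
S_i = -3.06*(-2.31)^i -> [-3.06, 7.07, -16.33, 37.72, -87.13]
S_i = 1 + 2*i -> [1, 3, 5, 7, 9]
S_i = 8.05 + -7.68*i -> [8.05, 0.37, -7.31, -14.99, -22.67]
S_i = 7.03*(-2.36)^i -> [7.03, -16.59, 39.15, -92.4, 218.07]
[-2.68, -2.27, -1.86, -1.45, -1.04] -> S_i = -2.68 + 0.41*i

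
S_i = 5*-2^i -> [5, -10, 20, -40, 80]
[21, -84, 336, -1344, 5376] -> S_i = 21*-4^i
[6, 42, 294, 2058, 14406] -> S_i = 6*7^i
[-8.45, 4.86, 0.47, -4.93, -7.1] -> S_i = Random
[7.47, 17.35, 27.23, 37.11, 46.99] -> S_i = 7.47 + 9.88*i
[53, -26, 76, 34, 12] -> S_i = Random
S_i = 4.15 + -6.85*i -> [4.15, -2.7, -9.55, -16.4, -23.25]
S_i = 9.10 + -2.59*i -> [9.1, 6.51, 3.92, 1.33, -1.26]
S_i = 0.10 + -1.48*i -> [0.1, -1.38, -2.86, -4.34, -5.82]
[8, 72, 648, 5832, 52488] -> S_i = 8*9^i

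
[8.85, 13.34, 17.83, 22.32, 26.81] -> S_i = 8.85 + 4.49*i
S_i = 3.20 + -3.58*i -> [3.2, -0.38, -3.96, -7.54, -11.12]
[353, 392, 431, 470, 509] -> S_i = 353 + 39*i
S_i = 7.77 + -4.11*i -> [7.77, 3.66, -0.45, -4.56, -8.67]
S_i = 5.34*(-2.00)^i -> [5.34, -10.68, 21.36, -42.72, 85.44]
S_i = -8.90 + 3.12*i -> [-8.9, -5.78, -2.66, 0.46, 3.58]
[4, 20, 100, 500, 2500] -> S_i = 4*5^i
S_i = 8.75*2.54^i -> [8.75, 22.22, 56.45, 143.39, 364.2]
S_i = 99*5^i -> [99, 495, 2475, 12375, 61875]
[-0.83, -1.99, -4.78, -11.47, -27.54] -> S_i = -0.83*2.40^i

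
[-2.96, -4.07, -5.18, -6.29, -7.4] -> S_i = -2.96 + -1.11*i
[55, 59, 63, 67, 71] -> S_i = 55 + 4*i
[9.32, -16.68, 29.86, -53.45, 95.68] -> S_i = 9.32*(-1.79)^i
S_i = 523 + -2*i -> [523, 521, 519, 517, 515]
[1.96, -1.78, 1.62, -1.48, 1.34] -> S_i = 1.96*(-0.91)^i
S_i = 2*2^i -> [2, 4, 8, 16, 32]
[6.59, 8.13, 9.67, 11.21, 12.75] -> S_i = 6.59 + 1.54*i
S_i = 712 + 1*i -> [712, 713, 714, 715, 716]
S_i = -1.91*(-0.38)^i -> [-1.91, 0.73, -0.28, 0.1, -0.04]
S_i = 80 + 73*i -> [80, 153, 226, 299, 372]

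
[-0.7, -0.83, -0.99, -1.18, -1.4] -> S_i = -0.70*1.19^i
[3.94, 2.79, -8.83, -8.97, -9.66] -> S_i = Random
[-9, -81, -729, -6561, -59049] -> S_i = -9*9^i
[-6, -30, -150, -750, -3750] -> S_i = -6*5^i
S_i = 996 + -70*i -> [996, 926, 856, 786, 716]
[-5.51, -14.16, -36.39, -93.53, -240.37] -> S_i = -5.51*2.57^i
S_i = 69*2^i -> [69, 138, 276, 552, 1104]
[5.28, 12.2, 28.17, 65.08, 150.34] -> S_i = 5.28*2.31^i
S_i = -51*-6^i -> [-51, 306, -1836, 11016, -66096]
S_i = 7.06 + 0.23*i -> [7.06, 7.29, 7.52, 7.75, 7.98]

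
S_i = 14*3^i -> [14, 42, 126, 378, 1134]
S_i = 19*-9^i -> [19, -171, 1539, -13851, 124659]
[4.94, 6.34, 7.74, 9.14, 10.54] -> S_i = 4.94 + 1.40*i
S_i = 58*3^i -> [58, 174, 522, 1566, 4698]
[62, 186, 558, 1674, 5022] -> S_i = 62*3^i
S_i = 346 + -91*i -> [346, 255, 164, 73, -18]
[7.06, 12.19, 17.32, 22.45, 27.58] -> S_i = 7.06 + 5.13*i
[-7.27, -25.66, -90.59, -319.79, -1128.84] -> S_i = -7.27*3.53^i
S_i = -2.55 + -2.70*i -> [-2.55, -5.25, -7.95, -10.65, -13.35]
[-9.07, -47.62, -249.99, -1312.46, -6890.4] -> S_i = -9.07*5.25^i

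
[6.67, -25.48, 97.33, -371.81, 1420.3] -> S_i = 6.67*(-3.82)^i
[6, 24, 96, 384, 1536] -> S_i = 6*4^i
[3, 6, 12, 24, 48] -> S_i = 3*2^i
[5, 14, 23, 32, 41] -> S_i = 5 + 9*i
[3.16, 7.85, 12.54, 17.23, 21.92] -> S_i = 3.16 + 4.69*i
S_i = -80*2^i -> [-80, -160, -320, -640, -1280]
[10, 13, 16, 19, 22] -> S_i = 10 + 3*i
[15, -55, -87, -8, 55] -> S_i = Random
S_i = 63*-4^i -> [63, -252, 1008, -4032, 16128]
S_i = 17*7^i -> [17, 119, 833, 5831, 40817]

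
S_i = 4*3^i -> [4, 12, 36, 108, 324]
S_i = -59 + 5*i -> [-59, -54, -49, -44, -39]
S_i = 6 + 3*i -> [6, 9, 12, 15, 18]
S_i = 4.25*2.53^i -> [4.25, 10.75, 27.2, 68.83, 174.13]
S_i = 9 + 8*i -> [9, 17, 25, 33, 41]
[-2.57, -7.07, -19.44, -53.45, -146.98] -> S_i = -2.57*2.75^i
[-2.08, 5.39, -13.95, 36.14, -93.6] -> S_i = -2.08*(-2.59)^i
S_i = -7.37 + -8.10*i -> [-7.37, -15.47, -23.57, -31.67, -39.77]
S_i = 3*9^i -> [3, 27, 243, 2187, 19683]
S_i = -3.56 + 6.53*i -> [-3.56, 2.97, 9.5, 16.03, 22.56]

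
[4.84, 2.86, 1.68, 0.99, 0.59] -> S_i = 4.84*0.59^i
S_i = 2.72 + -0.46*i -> [2.72, 2.26, 1.8, 1.34, 0.88]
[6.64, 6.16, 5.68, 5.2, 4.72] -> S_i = 6.64 + -0.48*i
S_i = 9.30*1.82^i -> [9.3, 16.93, 30.81, 56.07, 102.04]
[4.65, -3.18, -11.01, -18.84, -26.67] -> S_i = 4.65 + -7.83*i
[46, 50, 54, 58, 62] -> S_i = 46 + 4*i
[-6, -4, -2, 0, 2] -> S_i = -6 + 2*i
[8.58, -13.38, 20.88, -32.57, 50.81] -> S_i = 8.58*(-1.56)^i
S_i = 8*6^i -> [8, 48, 288, 1728, 10368]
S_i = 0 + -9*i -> [0, -9, -18, -27, -36]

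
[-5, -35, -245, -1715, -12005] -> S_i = -5*7^i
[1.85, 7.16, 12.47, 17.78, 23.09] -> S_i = 1.85 + 5.31*i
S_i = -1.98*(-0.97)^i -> [-1.98, 1.92, -1.86, 1.81, -1.75]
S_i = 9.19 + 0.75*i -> [9.19, 9.94, 10.69, 11.44, 12.19]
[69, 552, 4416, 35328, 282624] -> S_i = 69*8^i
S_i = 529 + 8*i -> [529, 537, 545, 553, 561]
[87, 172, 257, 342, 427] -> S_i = 87 + 85*i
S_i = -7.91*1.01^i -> [-7.91, -7.99, -8.07, -8.15, -8.23]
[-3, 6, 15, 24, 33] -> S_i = -3 + 9*i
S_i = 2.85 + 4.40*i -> [2.85, 7.25, 11.65, 16.05, 20.45]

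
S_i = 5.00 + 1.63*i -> [5.0, 6.63, 8.26, 9.89, 11.52]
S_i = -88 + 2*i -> [-88, -86, -84, -82, -80]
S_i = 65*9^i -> [65, 585, 5265, 47385, 426465]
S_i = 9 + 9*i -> [9, 18, 27, 36, 45]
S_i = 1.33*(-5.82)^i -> [1.33, -7.74, 45.05, -262.19, 1525.96]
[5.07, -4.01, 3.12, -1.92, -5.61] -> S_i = Random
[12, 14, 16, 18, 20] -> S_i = 12 + 2*i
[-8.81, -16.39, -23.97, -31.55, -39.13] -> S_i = -8.81 + -7.58*i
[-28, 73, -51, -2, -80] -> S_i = Random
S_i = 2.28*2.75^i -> [2.28, 6.27, 17.24, 47.42, 130.4]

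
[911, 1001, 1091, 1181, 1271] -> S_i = 911 + 90*i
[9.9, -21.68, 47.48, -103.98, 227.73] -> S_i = 9.90*(-2.19)^i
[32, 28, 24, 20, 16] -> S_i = 32 + -4*i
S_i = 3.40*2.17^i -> [3.4, 7.38, 16.01, 34.74, 75.39]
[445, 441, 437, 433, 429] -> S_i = 445 + -4*i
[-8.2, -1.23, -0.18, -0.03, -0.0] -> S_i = -8.20*0.15^i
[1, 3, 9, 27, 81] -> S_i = 1*3^i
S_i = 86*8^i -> [86, 688, 5504, 44032, 352256]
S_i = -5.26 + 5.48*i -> [-5.26, 0.22, 5.7, 11.18, 16.66]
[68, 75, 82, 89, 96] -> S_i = 68 + 7*i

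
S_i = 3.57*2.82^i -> [3.57, 10.07, 28.39, 80.06, 225.77]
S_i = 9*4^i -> [9, 36, 144, 576, 2304]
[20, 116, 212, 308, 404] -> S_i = 20 + 96*i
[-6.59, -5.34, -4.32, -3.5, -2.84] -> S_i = -6.59*0.81^i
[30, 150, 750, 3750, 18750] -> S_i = 30*5^i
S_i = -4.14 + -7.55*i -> [-4.14, -11.69, -19.24, -26.79, -34.34]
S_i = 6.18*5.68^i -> [6.18, 35.1, 199.38, 1132.49, 6432.53]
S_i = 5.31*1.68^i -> [5.31, 8.92, 14.99, 25.18, 42.3]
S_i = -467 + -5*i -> [-467, -472, -477, -482, -487]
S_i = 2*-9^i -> [2, -18, 162, -1458, 13122]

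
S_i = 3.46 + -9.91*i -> [3.46, -6.45, -16.36, -26.27, -36.18]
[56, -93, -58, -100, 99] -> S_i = Random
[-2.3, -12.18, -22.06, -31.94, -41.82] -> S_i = -2.30 + -9.88*i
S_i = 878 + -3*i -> [878, 875, 872, 869, 866]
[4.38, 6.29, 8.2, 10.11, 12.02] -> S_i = 4.38 + 1.91*i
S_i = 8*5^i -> [8, 40, 200, 1000, 5000]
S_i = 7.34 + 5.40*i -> [7.34, 12.74, 18.14, 23.54, 28.94]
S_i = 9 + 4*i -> [9, 13, 17, 21, 25]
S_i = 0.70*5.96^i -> [0.7, 4.17, 24.87, 148.2, 883.25]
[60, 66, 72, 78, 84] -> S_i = 60 + 6*i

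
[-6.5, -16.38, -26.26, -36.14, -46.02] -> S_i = -6.50 + -9.88*i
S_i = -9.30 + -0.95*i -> [-9.3, -10.25, -11.2, -12.15, -13.1]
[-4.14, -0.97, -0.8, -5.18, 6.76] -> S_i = Random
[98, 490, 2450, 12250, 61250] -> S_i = 98*5^i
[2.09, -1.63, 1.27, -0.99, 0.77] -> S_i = 2.09*(-0.78)^i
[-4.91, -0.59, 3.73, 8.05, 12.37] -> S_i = -4.91 + 4.32*i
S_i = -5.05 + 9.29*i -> [-5.05, 4.24, 13.53, 22.82, 32.11]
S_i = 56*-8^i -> [56, -448, 3584, -28672, 229376]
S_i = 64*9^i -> [64, 576, 5184, 46656, 419904]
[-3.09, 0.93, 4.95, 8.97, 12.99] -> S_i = -3.09 + 4.02*i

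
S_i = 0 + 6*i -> [0, 6, 12, 18, 24]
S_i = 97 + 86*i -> [97, 183, 269, 355, 441]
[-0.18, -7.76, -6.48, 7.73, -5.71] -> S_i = Random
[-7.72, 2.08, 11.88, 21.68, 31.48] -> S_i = -7.72 + 9.80*i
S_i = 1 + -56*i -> [1, -55, -111, -167, -223]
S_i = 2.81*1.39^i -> [2.81, 3.91, 5.43, 7.55, 10.49]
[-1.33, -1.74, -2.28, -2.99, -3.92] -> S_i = -1.33*1.31^i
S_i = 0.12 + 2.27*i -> [0.12, 2.39, 4.66, 6.93, 9.2]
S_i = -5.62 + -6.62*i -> [-5.62, -12.24, -18.86, -25.48, -32.1]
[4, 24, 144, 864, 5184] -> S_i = 4*6^i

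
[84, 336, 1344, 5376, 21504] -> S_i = 84*4^i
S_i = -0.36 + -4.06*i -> [-0.36, -4.42, -8.48, -12.54, -16.6]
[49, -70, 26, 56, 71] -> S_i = Random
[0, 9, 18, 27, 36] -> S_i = 0 + 9*i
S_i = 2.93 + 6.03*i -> [2.93, 8.96, 14.99, 21.02, 27.05]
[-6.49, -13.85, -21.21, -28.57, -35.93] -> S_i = -6.49 + -7.36*i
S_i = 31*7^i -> [31, 217, 1519, 10633, 74431]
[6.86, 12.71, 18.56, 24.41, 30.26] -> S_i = 6.86 + 5.85*i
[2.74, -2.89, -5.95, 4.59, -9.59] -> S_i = Random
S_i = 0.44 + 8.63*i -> [0.44, 9.07, 17.7, 26.33, 34.96]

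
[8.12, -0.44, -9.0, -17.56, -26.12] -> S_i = 8.12 + -8.56*i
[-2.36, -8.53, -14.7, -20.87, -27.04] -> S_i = -2.36 + -6.17*i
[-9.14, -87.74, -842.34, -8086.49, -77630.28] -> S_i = -9.14*9.60^i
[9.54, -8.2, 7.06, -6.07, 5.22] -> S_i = 9.54*(-0.86)^i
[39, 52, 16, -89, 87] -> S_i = Random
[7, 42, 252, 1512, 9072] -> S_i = 7*6^i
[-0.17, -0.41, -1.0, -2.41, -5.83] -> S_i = -0.17*2.42^i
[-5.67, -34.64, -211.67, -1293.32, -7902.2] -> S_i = -5.67*6.11^i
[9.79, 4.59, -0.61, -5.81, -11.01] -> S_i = 9.79 + -5.20*i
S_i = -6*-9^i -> [-6, 54, -486, 4374, -39366]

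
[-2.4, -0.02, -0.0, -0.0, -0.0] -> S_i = -2.40*0.01^i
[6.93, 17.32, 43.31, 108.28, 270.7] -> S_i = 6.93*2.50^i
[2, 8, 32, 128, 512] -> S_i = 2*4^i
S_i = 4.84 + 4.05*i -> [4.84, 8.89, 12.94, 16.99, 21.04]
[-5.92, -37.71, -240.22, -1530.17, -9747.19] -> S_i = -5.92*6.37^i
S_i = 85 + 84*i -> [85, 169, 253, 337, 421]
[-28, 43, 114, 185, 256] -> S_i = -28 + 71*i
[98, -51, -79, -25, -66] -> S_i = Random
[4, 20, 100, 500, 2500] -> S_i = 4*5^i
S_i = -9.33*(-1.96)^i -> [-9.33, 18.29, -35.84, 70.25, -137.69]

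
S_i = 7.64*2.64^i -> [7.64, 20.17, 53.25, 140.57, 371.12]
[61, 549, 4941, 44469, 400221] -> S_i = 61*9^i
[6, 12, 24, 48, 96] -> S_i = 6*2^i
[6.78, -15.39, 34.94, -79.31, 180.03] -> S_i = 6.78*(-2.27)^i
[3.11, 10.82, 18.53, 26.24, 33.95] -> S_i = 3.11 + 7.71*i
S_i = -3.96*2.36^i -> [-3.96, -9.35, -22.06, -52.05, -122.84]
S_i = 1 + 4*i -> [1, 5, 9, 13, 17]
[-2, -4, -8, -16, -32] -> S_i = -2*2^i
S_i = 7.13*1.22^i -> [7.13, 8.7, 10.61, 12.95, 15.8]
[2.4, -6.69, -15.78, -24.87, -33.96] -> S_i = 2.40 + -9.09*i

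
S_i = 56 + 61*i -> [56, 117, 178, 239, 300]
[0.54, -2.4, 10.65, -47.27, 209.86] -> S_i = 0.54*(-4.44)^i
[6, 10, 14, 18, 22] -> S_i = 6 + 4*i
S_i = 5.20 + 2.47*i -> [5.2, 7.67, 10.14, 12.61, 15.08]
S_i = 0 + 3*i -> [0, 3, 6, 9, 12]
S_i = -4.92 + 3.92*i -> [-4.92, -1.0, 2.92, 6.84, 10.76]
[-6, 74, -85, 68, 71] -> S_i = Random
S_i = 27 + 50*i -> [27, 77, 127, 177, 227]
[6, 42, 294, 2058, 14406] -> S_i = 6*7^i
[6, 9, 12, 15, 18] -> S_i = 6 + 3*i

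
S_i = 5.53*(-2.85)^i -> [5.53, -15.76, 44.92, -128.01, 364.84]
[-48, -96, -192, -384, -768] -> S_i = -48*2^i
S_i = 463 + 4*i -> [463, 467, 471, 475, 479]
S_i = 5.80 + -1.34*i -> [5.8, 4.46, 3.12, 1.78, 0.44]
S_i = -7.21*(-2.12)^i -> [-7.21, 15.29, -32.4, 68.7, -145.64]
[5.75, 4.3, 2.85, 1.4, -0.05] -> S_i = 5.75 + -1.45*i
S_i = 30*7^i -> [30, 210, 1470, 10290, 72030]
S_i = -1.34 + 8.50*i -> [-1.34, 7.16, 15.66, 24.16, 32.66]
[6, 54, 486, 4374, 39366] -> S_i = 6*9^i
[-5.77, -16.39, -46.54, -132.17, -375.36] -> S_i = -5.77*2.84^i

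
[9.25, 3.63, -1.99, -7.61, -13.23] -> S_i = 9.25 + -5.62*i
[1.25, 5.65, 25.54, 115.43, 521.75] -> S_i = 1.25*4.52^i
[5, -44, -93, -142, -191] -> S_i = 5 + -49*i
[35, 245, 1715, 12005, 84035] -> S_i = 35*7^i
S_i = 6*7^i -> [6, 42, 294, 2058, 14406]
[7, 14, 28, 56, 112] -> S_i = 7*2^i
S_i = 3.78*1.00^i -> [3.78, 3.78, 3.78, 3.78, 3.78]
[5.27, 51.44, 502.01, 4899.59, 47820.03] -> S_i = 5.27*9.76^i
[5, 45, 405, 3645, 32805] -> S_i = 5*9^i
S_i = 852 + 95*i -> [852, 947, 1042, 1137, 1232]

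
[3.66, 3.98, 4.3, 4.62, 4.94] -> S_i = 3.66 + 0.32*i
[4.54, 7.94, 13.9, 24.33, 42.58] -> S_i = 4.54*1.75^i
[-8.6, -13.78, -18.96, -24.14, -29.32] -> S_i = -8.60 + -5.18*i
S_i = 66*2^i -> [66, 132, 264, 528, 1056]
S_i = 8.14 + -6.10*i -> [8.14, 2.04, -4.06, -10.16, -16.26]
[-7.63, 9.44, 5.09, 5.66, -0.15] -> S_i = Random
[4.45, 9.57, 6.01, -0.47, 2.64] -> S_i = Random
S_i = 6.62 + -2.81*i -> [6.62, 3.81, 1.0, -1.81, -4.62]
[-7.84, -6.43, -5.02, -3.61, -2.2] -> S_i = -7.84 + 1.41*i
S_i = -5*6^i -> [-5, -30, -180, -1080, -6480]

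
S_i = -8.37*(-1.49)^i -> [-8.37, 12.47, -18.58, 27.69, -41.25]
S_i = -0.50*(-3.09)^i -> [-0.5, 1.54, -4.77, 14.75, -45.58]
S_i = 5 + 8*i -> [5, 13, 21, 29, 37]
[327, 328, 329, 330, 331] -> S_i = 327 + 1*i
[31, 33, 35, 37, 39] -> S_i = 31 + 2*i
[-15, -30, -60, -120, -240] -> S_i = -15*2^i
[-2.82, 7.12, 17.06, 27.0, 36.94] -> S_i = -2.82 + 9.94*i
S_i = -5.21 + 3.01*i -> [-5.21, -2.2, 0.81, 3.82, 6.83]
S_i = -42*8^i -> [-42, -336, -2688, -21504, -172032]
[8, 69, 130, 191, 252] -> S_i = 8 + 61*i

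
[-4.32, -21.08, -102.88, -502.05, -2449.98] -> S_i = -4.32*4.88^i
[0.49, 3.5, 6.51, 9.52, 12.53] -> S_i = 0.49 + 3.01*i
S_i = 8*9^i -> [8, 72, 648, 5832, 52488]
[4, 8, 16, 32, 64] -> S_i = 4*2^i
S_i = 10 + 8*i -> [10, 18, 26, 34, 42]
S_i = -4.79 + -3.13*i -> [-4.79, -7.92, -11.05, -14.18, -17.31]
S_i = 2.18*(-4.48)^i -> [2.18, -9.77, 43.75, -196.02, 878.15]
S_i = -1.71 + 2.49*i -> [-1.71, 0.78, 3.27, 5.76, 8.25]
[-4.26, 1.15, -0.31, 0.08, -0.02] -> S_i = -4.26*(-0.27)^i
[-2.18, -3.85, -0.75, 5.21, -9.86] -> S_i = Random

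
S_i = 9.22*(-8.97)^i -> [9.22, -82.7, 741.85, -6654.39, 59689.88]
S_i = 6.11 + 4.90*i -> [6.11, 11.01, 15.91, 20.81, 25.71]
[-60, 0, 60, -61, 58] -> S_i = Random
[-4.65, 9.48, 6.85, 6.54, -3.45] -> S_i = Random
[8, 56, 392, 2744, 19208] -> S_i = 8*7^i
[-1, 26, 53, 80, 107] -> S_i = -1 + 27*i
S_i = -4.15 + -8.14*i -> [-4.15, -12.29, -20.43, -28.57, -36.71]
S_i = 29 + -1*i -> [29, 28, 27, 26, 25]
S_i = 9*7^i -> [9, 63, 441, 3087, 21609]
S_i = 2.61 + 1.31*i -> [2.61, 3.92, 5.23, 6.54, 7.85]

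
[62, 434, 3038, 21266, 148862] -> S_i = 62*7^i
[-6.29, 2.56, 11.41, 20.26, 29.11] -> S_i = -6.29 + 8.85*i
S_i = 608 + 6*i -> [608, 614, 620, 626, 632]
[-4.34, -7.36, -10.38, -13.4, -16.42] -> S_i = -4.34 + -3.02*i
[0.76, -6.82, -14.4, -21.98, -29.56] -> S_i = 0.76 + -7.58*i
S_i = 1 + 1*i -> [1, 2, 3, 4, 5]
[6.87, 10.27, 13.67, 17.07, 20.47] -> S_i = 6.87 + 3.40*i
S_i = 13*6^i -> [13, 78, 468, 2808, 16848]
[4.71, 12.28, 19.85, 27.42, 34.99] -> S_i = 4.71 + 7.57*i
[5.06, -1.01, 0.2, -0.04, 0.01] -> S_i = 5.06*(-0.20)^i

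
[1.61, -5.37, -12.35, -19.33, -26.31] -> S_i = 1.61 + -6.98*i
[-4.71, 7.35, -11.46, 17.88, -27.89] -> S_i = -4.71*(-1.56)^i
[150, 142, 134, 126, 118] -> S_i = 150 + -8*i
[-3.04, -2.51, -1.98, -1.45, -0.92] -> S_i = -3.04 + 0.53*i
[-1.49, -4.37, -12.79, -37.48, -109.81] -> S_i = -1.49*2.93^i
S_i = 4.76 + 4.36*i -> [4.76, 9.12, 13.48, 17.84, 22.2]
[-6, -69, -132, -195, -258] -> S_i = -6 + -63*i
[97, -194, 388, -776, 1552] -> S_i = 97*-2^i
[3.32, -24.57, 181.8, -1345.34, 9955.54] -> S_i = 3.32*(-7.40)^i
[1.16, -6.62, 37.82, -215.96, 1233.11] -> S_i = 1.16*(-5.71)^i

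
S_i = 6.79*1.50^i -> [6.79, 10.18, 15.28, 22.92, 34.37]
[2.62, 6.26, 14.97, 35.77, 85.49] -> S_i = 2.62*2.39^i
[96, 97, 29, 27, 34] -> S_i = Random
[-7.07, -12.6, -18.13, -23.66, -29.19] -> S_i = -7.07 + -5.53*i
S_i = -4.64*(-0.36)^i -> [-4.64, 1.67, -0.6, 0.22, -0.08]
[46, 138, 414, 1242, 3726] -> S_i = 46*3^i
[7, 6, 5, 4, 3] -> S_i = 7 + -1*i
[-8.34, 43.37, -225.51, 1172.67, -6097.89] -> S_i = -8.34*(-5.20)^i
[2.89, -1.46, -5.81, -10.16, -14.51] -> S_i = 2.89 + -4.35*i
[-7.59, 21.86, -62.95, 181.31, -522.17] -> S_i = -7.59*(-2.88)^i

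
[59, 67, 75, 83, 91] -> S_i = 59 + 8*i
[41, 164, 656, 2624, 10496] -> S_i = 41*4^i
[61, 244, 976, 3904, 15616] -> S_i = 61*4^i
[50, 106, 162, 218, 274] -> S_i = 50 + 56*i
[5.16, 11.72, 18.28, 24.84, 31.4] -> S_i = 5.16 + 6.56*i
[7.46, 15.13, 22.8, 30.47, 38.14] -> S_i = 7.46 + 7.67*i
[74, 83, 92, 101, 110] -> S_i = 74 + 9*i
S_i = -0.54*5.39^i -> [-0.54, -2.91, -15.69, -84.56, -455.77]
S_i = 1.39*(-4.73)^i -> [1.39, -6.57, 31.1, -147.1, 695.76]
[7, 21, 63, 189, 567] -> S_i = 7*3^i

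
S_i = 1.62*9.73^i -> [1.62, 15.76, 153.37, 1492.29, 14519.99]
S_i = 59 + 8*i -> [59, 67, 75, 83, 91]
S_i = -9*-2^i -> [-9, 18, -36, 72, -144]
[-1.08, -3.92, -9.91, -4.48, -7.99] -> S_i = Random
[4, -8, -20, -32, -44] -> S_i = 4 + -12*i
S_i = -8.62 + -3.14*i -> [-8.62, -11.76, -14.9, -18.04, -21.18]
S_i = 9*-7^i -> [9, -63, 441, -3087, 21609]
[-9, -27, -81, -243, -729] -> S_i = -9*3^i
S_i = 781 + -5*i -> [781, 776, 771, 766, 761]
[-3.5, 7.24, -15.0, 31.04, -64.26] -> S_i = -3.50*(-2.07)^i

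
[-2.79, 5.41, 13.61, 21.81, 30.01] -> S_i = -2.79 + 8.20*i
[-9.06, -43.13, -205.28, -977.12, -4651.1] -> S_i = -9.06*4.76^i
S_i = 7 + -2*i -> [7, 5, 3, 1, -1]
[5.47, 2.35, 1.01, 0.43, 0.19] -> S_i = 5.47*0.43^i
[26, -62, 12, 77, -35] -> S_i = Random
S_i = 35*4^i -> [35, 140, 560, 2240, 8960]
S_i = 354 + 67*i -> [354, 421, 488, 555, 622]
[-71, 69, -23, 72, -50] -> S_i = Random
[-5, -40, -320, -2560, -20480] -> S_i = -5*8^i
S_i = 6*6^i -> [6, 36, 216, 1296, 7776]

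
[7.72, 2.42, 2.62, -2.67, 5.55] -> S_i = Random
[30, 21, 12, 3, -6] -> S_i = 30 + -9*i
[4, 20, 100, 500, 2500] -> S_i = 4*5^i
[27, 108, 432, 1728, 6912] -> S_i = 27*4^i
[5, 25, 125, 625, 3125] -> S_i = 5*5^i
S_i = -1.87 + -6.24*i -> [-1.87, -8.11, -14.35, -20.59, -26.83]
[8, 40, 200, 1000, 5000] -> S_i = 8*5^i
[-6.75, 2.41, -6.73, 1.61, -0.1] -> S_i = Random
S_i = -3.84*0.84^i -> [-3.84, -3.23, -2.71, -2.28, -1.91]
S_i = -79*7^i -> [-79, -553, -3871, -27097, -189679]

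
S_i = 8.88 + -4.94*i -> [8.88, 3.94, -1.0, -5.94, -10.88]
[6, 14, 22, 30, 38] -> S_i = 6 + 8*i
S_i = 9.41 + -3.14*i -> [9.41, 6.27, 3.13, -0.01, -3.15]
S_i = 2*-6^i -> [2, -12, 72, -432, 2592]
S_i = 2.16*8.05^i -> [2.16, 17.39, 139.97, 1126.79, 9070.63]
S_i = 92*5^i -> [92, 460, 2300, 11500, 57500]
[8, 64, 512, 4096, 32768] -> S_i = 8*8^i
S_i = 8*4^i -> [8, 32, 128, 512, 2048]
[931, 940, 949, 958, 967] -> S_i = 931 + 9*i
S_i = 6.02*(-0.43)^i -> [6.02, -2.59, 1.11, -0.48, 0.21]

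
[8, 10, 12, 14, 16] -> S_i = 8 + 2*i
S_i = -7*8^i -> [-7, -56, -448, -3584, -28672]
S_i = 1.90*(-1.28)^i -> [1.9, -2.43, 3.11, -3.98, 5.1]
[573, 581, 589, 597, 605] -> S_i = 573 + 8*i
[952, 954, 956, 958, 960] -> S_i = 952 + 2*i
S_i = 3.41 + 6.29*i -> [3.41, 9.7, 15.99, 22.28, 28.57]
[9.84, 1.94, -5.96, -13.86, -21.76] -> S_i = 9.84 + -7.90*i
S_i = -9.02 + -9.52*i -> [-9.02, -18.54, -28.06, -37.58, -47.1]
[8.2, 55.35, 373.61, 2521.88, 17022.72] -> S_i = 8.20*6.75^i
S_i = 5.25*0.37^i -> [5.25, 1.94, 0.72, 0.27, 0.1]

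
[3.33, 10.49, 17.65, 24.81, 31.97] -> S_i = 3.33 + 7.16*i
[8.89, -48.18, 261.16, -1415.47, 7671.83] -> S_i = 8.89*(-5.42)^i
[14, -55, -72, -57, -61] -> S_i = Random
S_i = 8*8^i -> [8, 64, 512, 4096, 32768]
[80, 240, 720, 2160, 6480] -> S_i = 80*3^i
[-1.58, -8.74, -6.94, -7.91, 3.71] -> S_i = Random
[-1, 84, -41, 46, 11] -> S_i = Random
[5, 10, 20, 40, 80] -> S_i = 5*2^i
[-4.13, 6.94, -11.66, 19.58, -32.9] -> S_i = -4.13*(-1.68)^i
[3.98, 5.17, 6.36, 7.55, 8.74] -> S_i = 3.98 + 1.19*i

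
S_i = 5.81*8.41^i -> [5.81, 48.86, 410.93, 3455.92, 29064.32]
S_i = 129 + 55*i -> [129, 184, 239, 294, 349]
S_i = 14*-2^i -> [14, -28, 56, -112, 224]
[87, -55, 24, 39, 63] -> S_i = Random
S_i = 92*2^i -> [92, 184, 368, 736, 1472]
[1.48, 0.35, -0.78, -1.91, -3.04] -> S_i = 1.48 + -1.13*i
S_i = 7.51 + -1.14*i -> [7.51, 6.37, 5.23, 4.09, 2.95]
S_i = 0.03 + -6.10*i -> [0.03, -6.07, -12.17, -18.27, -24.37]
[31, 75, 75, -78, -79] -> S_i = Random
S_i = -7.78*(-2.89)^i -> [-7.78, 22.48, -64.98, 187.79, -542.71]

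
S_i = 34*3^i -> [34, 102, 306, 918, 2754]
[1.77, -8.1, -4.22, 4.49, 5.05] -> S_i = Random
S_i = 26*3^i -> [26, 78, 234, 702, 2106]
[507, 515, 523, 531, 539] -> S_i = 507 + 8*i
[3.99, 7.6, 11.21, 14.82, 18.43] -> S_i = 3.99 + 3.61*i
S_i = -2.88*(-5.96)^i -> [-2.88, 17.16, -102.3, 609.72, -3633.94]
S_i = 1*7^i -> [1, 7, 49, 343, 2401]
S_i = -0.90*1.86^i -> [-0.9, -1.67, -3.11, -5.79, -10.77]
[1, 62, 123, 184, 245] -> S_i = 1 + 61*i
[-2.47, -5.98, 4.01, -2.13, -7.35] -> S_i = Random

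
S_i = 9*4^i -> [9, 36, 144, 576, 2304]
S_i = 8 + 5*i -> [8, 13, 18, 23, 28]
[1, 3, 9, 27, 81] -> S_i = 1*3^i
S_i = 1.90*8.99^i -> [1.9, 17.08, 153.56, 1380.49, 12410.59]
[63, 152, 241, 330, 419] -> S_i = 63 + 89*i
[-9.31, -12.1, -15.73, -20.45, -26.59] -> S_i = -9.31*1.30^i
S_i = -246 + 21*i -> [-246, -225, -204, -183, -162]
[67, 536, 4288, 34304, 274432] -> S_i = 67*8^i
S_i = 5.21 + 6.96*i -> [5.21, 12.17, 19.13, 26.09, 33.05]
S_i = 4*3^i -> [4, 12, 36, 108, 324]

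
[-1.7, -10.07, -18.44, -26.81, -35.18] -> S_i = -1.70 + -8.37*i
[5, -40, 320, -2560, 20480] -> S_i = 5*-8^i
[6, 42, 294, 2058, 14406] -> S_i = 6*7^i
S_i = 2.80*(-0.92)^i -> [2.8, -2.58, 2.37, -2.18, 2.01]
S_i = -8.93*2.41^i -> [-8.93, -21.52, -51.87, -125.0, -301.24]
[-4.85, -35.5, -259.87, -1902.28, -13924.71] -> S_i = -4.85*7.32^i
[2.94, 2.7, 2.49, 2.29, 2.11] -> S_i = 2.94*0.92^i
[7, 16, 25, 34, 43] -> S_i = 7 + 9*i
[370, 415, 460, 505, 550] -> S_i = 370 + 45*i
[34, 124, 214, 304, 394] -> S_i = 34 + 90*i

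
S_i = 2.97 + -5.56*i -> [2.97, -2.59, -8.15, -13.71, -19.27]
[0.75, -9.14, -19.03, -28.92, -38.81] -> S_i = 0.75 + -9.89*i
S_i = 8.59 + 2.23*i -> [8.59, 10.82, 13.05, 15.28, 17.51]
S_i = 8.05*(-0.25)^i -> [8.05, -2.01, 0.5, -0.13, 0.03]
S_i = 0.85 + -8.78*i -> [0.85, -7.93, -16.71, -25.49, -34.27]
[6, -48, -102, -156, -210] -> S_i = 6 + -54*i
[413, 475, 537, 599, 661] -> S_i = 413 + 62*i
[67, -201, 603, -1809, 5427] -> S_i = 67*-3^i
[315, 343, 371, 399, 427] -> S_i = 315 + 28*i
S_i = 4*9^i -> [4, 36, 324, 2916, 26244]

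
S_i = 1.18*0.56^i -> [1.18, 0.66, 0.37, 0.21, 0.12]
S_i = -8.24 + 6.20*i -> [-8.24, -2.04, 4.16, 10.36, 16.56]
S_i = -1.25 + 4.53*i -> [-1.25, 3.28, 7.81, 12.34, 16.87]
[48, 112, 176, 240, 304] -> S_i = 48 + 64*i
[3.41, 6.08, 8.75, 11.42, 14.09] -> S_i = 3.41 + 2.67*i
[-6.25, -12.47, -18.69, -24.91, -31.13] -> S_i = -6.25 + -6.22*i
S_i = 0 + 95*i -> [0, 95, 190, 285, 380]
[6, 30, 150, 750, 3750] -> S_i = 6*5^i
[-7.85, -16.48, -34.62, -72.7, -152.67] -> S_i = -7.85*2.10^i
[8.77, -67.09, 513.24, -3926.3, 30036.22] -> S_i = 8.77*(-7.65)^i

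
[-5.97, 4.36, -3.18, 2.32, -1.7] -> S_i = -5.97*(-0.73)^i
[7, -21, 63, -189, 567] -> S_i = 7*-3^i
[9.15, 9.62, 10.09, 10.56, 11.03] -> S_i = 9.15 + 0.47*i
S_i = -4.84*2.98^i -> [-4.84, -14.42, -42.98, -128.08, -381.69]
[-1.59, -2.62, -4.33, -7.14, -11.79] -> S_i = -1.59*1.65^i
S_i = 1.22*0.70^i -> [1.22, 0.85, 0.6, 0.42, 0.29]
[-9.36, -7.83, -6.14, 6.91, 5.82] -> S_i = Random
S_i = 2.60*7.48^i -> [2.6, 19.45, 145.47, 1088.12, 8139.16]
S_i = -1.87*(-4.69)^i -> [-1.87, 8.77, -41.13, 192.91, -904.76]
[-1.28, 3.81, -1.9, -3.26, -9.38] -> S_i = Random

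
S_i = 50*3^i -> [50, 150, 450, 1350, 4050]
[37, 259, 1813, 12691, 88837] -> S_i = 37*7^i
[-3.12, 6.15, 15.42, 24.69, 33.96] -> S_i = -3.12 + 9.27*i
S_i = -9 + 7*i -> [-9, -2, 5, 12, 19]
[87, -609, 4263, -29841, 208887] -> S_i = 87*-7^i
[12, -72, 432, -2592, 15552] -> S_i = 12*-6^i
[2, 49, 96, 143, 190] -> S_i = 2 + 47*i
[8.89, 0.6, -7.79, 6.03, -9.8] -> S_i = Random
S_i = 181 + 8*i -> [181, 189, 197, 205, 213]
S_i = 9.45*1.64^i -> [9.45, 15.5, 25.42, 41.68, 68.36]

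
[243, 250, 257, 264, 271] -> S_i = 243 + 7*i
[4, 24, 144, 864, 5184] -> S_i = 4*6^i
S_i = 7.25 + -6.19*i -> [7.25, 1.06, -5.13, -11.32, -17.51]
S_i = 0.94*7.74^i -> [0.94, 7.28, 56.31, 435.86, 3373.59]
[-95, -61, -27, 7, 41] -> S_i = -95 + 34*i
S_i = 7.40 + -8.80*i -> [7.4, -1.4, -10.2, -19.0, -27.8]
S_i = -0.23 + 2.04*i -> [-0.23, 1.81, 3.85, 5.89, 7.93]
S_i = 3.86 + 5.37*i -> [3.86, 9.23, 14.6, 19.97, 25.34]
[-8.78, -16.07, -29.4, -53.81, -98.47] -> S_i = -8.78*1.83^i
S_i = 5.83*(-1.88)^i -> [5.83, -10.96, 20.61, -38.74, 72.83]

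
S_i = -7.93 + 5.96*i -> [-7.93, -1.97, 3.99, 9.95, 15.91]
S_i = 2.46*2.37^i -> [2.46, 5.83, 13.82, 32.75, 77.61]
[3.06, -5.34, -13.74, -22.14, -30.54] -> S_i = 3.06 + -8.40*i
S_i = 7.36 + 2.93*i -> [7.36, 10.29, 13.22, 16.15, 19.08]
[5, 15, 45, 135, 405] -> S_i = 5*3^i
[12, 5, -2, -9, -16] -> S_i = 12 + -7*i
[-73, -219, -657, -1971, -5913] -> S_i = -73*3^i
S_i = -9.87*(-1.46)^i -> [-9.87, 14.41, -21.04, 30.72, -44.85]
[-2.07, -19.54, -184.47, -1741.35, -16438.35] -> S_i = -2.07*9.44^i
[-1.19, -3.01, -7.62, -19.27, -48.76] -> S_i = -1.19*2.53^i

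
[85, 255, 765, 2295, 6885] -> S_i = 85*3^i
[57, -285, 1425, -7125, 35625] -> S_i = 57*-5^i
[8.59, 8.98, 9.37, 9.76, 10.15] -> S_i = 8.59 + 0.39*i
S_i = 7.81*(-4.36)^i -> [7.81, -34.05, 148.46, -647.31, 2822.26]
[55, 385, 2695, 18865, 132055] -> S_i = 55*7^i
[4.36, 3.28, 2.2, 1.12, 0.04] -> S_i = 4.36 + -1.08*i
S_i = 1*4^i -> [1, 4, 16, 64, 256]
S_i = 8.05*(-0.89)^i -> [8.05, -7.16, 6.38, -5.68, 5.05]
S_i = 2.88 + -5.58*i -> [2.88, -2.7, -8.28, -13.86, -19.44]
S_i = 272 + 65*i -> [272, 337, 402, 467, 532]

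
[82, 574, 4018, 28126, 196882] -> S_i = 82*7^i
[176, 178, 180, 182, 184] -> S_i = 176 + 2*i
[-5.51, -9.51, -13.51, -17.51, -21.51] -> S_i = -5.51 + -4.00*i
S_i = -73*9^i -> [-73, -657, -5913, -53217, -478953]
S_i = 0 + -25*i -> [0, -25, -50, -75, -100]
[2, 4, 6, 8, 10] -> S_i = 2 + 2*i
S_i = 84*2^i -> [84, 168, 336, 672, 1344]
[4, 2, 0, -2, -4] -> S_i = 4 + -2*i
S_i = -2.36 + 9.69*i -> [-2.36, 7.33, 17.02, 26.71, 36.4]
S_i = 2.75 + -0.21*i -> [2.75, 2.54, 2.33, 2.12, 1.91]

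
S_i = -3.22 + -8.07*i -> [-3.22, -11.29, -19.36, -27.43, -35.5]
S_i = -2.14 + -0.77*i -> [-2.14, -2.91, -3.68, -4.45, -5.22]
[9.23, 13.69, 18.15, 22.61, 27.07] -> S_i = 9.23 + 4.46*i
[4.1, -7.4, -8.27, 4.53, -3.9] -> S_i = Random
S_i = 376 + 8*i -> [376, 384, 392, 400, 408]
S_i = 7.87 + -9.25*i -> [7.87, -1.38, -10.63, -19.88, -29.13]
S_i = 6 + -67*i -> [6, -61, -128, -195, -262]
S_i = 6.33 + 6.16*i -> [6.33, 12.49, 18.65, 24.81, 30.97]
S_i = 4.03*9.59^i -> [4.03, 38.65, 370.63, 3554.36, 34086.27]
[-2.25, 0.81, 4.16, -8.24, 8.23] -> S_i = Random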